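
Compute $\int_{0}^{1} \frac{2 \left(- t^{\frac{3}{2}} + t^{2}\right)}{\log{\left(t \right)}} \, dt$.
$\log{\left(\frac{36}{25} \right)}$

Introduce a parameter $a$ in the exponent: let $I(a) = \int_{0}^{1} \frac{2 \left(- t^{\frac{3}{2}} + t^{a}\right)}{\log{\left(t \right)}} \, dt$.

Since $\dfrac{\partial}{\partial a}\,t^{a} = t^{a} \ln t$, the $\ln t$ in the denominator cancels and
$$\frac{dI}{da} = \int_{0}^{1} 2 t^{a} \, dt = 2 \left[\frac{t^{a+1}}{a+1}\right]_0^1 = \frac{2}{a + 1}.$$

Integrating with respect to $a$ gives $I(a) = \log{\left(\frac{4 \left(a + 1\right)^{2}}{25} \right)} + C$.

At $a = \frac{3}{2}$ the integrand is identically $0$, so $I(\frac{3}{2}) = 0$. The closed form gives $0$, hence $C = 0$.

Setting $a = 2$:
$$I = \log{\left(\frac{36}{25} \right)}.$$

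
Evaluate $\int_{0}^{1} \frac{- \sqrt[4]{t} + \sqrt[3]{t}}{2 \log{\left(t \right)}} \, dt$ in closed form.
$\log{\left(\frac{4 \sqrt{15}}{15} \right)}$

Replace the exponent $\frac{1}{4}$ by a parameter $a$: let $I(a) = \int_{0}^{1} \frac{\sqrt[3]{t} - t^{a}}{2 \log{\left(t \right)}} \, dt$.

Since $\dfrac{\partial}{\partial a}\,t^{a} = t^{a} \ln t$, the $\ln t$ in the denominator cancels and
$$\frac{dI}{da} = \int_{0}^{1} - \frac{1}{2} t^{a} \, dt = - \frac{1}{2} \left[\frac{t^{a+1}}{a+1}\right]_0^1 = - \frac{1}{2 a + 2}.$$

Integrating with respect to $a$ gives $I(a) = - \frac{\log{\left(a + 1 \right)}}{2} - \frac{\log{\left(3 \right)}}{2} + \log{\left(2 \right)} + C$.

At $a = \frac{1}{3}$ the integrand is identically $0$, so $I(\frac{1}{3}) = 0$. The closed form gives $0$, hence $C = 0$.

Setting $a = \frac{1}{4}$:
$$I = \log{\left(\frac{4 \sqrt{15}}{15} \right)}.$$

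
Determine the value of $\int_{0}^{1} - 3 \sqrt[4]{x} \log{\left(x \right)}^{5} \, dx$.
$\frac{294912}{3125}$

Begin with the known integral
$$J(a) = \int_{0}^{1} - 3 x^{a} \, dx = - \frac{3}{a + 1}.$$

Differentiating under the integral sign brings down a factor of $\ln x$:
$$\frac{dJ}{da} = \int_{0}^{1} - 3 x^{a} \log{\left(x \right)} \, dx = \frac{3}{\left(a + 1\right)^{2}}.$$

Repeating $5$ times in total — each differentiation brings down another $\ln x$ — gives
$$\frac{d^{5}J}{da^{5}} = \int_{0}^{1} - 3 x^{a} \log{\left(x \right)}^{5} \, dx = \frac{360}{\left(a + 1\right)^{6}},$$
and the integrand here is exactly the target integrand, so $I = \frac{360}{\left(a + 1\right)^{6}}$.

Setting $a = \frac{1}{4}$:
$$I = \frac{294912}{3125}.$$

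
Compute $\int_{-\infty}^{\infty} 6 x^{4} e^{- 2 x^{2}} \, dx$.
$\frac{9 \sqrt{2} \sqrt{\pi}}{16}$

Start from the elementary integral
$$J(a) = \int_{-\infty}^{\infty} 6 e^{- a x^{2}} \, dx = \frac{6 \sqrt{\pi}}{\sqrt{a}}.$$

Differentiating under the integral sign brings down a factor of $(-x^2)$:
$$\frac{dJ}{da} = \int_{-\infty}^{\infty} - 6 x^{2} e^{- a x^{2}} \, dx = - \frac{3 \sqrt{\pi}}{a^{\frac{3}{2}}}.$$

Repeating twice in total — each differentiation brings down another $(-x^2)$ — gives
$$\frac{d^{2}J}{da^{2}} = \int_{-\infty}^{\infty} 6 x^{4} e^{- a x^{2}} \, dx = \frac{9 \sqrt{\pi}}{2 a^{\frac{5}{2}}},$$
and the integrand here is exactly the target integrand, so $I = \frac{9 \sqrt{\pi}}{2 a^{\frac{5}{2}}}$.

Setting $a = 2$:
$$I = \frac{9 \sqrt{2} \sqrt{\pi}}{16}.$$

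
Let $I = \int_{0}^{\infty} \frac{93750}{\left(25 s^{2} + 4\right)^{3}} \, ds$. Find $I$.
$\frac{28125 \pi}{256}$

Start from the standard arctangent integral
$$J(a) = \int_{0}^{\infty} \frac{6}{a^{2} + s^{2}} \, ds = \frac{3 \pi}{a}.$$

Differentiating under the integral sign with respect to $a$,
$$\frac{dJ}{da} = \int_{0}^{\infty} - \frac{12 a}{\left(a^{2} + s^{2}\right)^{2}} \, ds = - \frac{3 \pi}{a^{2}},$$
so $\int_{0}^{\infty} \frac{6}{\left(a^{2} + s^{2}\right)^{2}} \, ds = \frac{3 \pi}{2 a^{3}}$.

Repeating — each differentiation of $1/(s^2+a^2)^j$ produces $-2ja/(s^2+a^2)^{j+1}$ — and dividing through by $-2ja$ at each step yields, after $2$ differentiations in total,
$$\int_{0}^{\infty} \frac{6}{\left(a^{2} + s^{2}\right)^{3}} \, ds = \frac{9 \pi}{8 a^{5}}.$$

Setting $a = \frac{2}{5}$:
$$I = \frac{28125 \pi}{256}.$$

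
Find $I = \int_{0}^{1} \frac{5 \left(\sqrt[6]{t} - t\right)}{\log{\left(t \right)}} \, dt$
$- \log{\left(\frac{248832}{16807} \right)}$

Introduce a parameter $a$ in the exponent: let $I(a) = \int_{0}^{1} \frac{5 \left(\sqrt[6]{t} - t^{a}\right)}{\log{\left(t \right)}} \, dt$.

Since $\dfrac{\partial}{\partial a}\,t^{a} = t^{a} \ln t$, the $\ln t$ in the denominator cancels and
$$\frac{dI}{da} = \int_{0}^{1} -5 t^{a} \, dt = -5 \left[\frac{t^{a+1}}{a+1}\right]_0^1 = - \frac{5}{a + 1}.$$

Integrating with respect to $a$ gives $I(a) = - \log{\left(\frac{7776 \left(a + 1\right)^{5}}{16807} \right)} + C$.

At $a = \frac{1}{6}$ the integrand is identically $0$, so $I(\frac{1}{6}) = 0$. The closed form gives $0$, hence $C = 0$.

Setting $a = 1$:
$$I = - \log{\left(\frac{248832}{16807} \right)}.$$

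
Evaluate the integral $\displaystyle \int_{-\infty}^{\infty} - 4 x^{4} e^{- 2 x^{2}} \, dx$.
$- \frac{3 \sqrt{2} \sqrt{\pi}}{8}$

Begin with the known integral
$$J(a) = \int_{-\infty}^{\infty} - 4 e^{- a x^{2}} \, dx = - \frac{4 \sqrt{\pi}}{\sqrt{a}}.$$

Differentiating under the integral sign brings down a factor of $(-x^2)$:
$$\frac{dJ}{da} = \int_{-\infty}^{\infty} 4 x^{2} e^{- a x^{2}} \, dx = \frac{2 \sqrt{\pi}}{a^{\frac{3}{2}}}.$$

Repeating twice in total — each differentiation brings down another $(-x^2)$ — gives
$$\frac{d^{2}J}{da^{2}} = \int_{-\infty}^{\infty} - 4 x^{4} e^{- a x^{2}} \, dx = - \frac{3 \sqrt{\pi}}{a^{\frac{5}{2}}},$$
and the integrand here is exactly the target integrand, so $I = - \frac{3 \sqrt{\pi}}{a^{\frac{5}{2}}}$.

Setting $a = 2$:
$$I = - \frac{3 \sqrt{2} \sqrt{\pi}}{8}.$$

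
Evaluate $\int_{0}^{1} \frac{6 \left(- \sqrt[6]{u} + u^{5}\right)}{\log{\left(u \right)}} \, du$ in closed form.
$\log{\left(\frac{2176782336}{117649} \right)}$

Introduce a parameter $a$ in the exponent: let $I(a) = \int_{0}^{1} \frac{6 \left(u^{5} - u^{a}\right)}{\log{\left(u \right)}} \, du$.

Since $\dfrac{\partial}{\partial a}\,u^{a} = u^{a} \ln u$, the $\ln u$ in the denominator cancels and
$$\frac{dI}{da} = \int_{0}^{1} -6 u^{a} \, du = -6 \left[\frac{u^{a+1}}{a+1}\right]_0^1 = - \frac{6}{a + 1}.$$

Integrating with respect to $a$ gives $I(a) = \log{\left(\frac{46656}{\left(a + 1\right)^{6}} \right)} + C$.

At $a = 5$ the integrand is identically $0$, so $I(5) = 0$. The closed form gives $0$, hence $C = 0$.

Setting $a = \frac{1}{6}$:
$$I = \log{\left(\frac{2176782336}{117649} \right)}.$$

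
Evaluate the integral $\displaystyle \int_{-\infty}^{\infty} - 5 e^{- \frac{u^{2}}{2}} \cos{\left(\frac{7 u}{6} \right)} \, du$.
$- \frac{5 \sqrt{2} \sqrt{\pi}}{e^{\frac{49}{72}}}$

Define $I(b) = \int_{-\infty}^{\infty} - 5 e^{- \frac{u^{2}}{2}} \cos{\left(b u \right)} \, du$.

Differentiating under the integral sign,
$$I'(b) = \int_{-\infty}^{\infty} 5 u e^{- \frac{u^{2}}{2}} \sin{\left(b u \right)} \, du.$$

Integrate $\int_{-\infty}^{\infty} u \sin(b u)\, e^{- \frac{u^{2}}{2}}\, du$ by parts with $w = \sin(b u)$ and $dv = u\, e^{- \frac{u^{2}}{2}}\, du$, giving $v = - e^{- \frac{u^{2}}{2}}$. The boundary term vanishes and
$$\int_{-\infty}^{\infty} u \sin(b u)\, e^{- \frac{u^{2}}{2}}\, du = b \int_{-\infty}^{\infty} \cos(b u)\, e^{- \frac{u^{2}}{2}}\, du,$$
so $I'(b) = - b\, I(b)$.

This is a separable first-order ODE; solving with the initial condition $I(0) = \int_{-\infty}^{\infty} - 5 e^{- \frac{u^{2}}{2}}\,du = - 5 \sqrt{2} \sqrt{\pi}$ gives
$$I(b) = - 5 \sqrt{2} \sqrt{\pi} e^{- \frac{b^{2}}{2}}.$$

Setting $b = \frac{7}{6}$:
$$I = - \frac{5 \sqrt{2} \sqrt{\pi}}{e^{\frac{49}{72}}}.$$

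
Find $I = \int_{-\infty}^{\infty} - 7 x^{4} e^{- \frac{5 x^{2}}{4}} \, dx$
$- \frac{168 \sqrt{5} \sqrt{\pi}}{125}$

Consider the simpler parametrised integral
$$J(a) = \int_{-\infty}^{\infty} - 7 e^{- a x^{2}} \, dx = - \frac{7 \sqrt{\pi}}{\sqrt{a}}.$$

Differentiating under the integral sign brings down a factor of $(-x^2)$:
$$\frac{dJ}{da} = \int_{-\infty}^{\infty} 7 x^{2} e^{- a x^{2}} \, dx = \frac{7 \sqrt{\pi}}{2 a^{\frac{3}{2}}}.$$

Repeating twice in total — each differentiation brings down another $(-x^2)$ — gives
$$\frac{d^{2}J}{da^{2}} = \int_{-\infty}^{\infty} - 7 x^{4} e^{- a x^{2}} \, dx = - \frac{21 \sqrt{\pi}}{4 a^{\frac{5}{2}}},$$
and the integrand here is exactly the target integrand, so $I = - \frac{21 \sqrt{\pi}}{4 a^{\frac{5}{2}}}$.

Setting $a = \frac{5}{4}$:
$$I = - \frac{168 \sqrt{5} \sqrt{\pi}}{125}.$$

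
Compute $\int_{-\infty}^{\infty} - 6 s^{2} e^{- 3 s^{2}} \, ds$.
$- \frac{\sqrt{3} \sqrt{\pi}}{3}$

Consider the simpler parametrised integral
$$J(a) = \int_{-\infty}^{\infty} - 6 e^{- a s^{2}} \, ds = - \frac{6 \sqrt{\pi}}{\sqrt{a}}.$$

Differentiating under the integral sign brings down a factor of $(-s^2)$:
$$\frac{dJ}{da} = \int_{-\infty}^{\infty} 6 s^{2} e^{- a s^{2}} \, ds = \frac{3 \sqrt{\pi}}{a^{\frac{3}{2}}}.$$

The integral on the left is $-I$, so $I = - \frac{3 \sqrt{\pi}}{a^{\frac{3}{2}}}$.

Setting $a = 3$:
$$I = - \frac{\sqrt{3} \sqrt{\pi}}{3}.$$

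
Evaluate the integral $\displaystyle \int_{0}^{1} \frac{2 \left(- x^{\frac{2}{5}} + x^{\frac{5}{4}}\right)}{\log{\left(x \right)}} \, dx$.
$- \log{\left(\frac{784}{2025} \right)}$

Consider the one-parameter family: let $I(a) = \int_{0}^{1} \frac{2 \left(x^{\frac{5}{4}} - x^{a}\right)}{\log{\left(x \right)}} \, dx$.

Since $\dfrac{\partial}{\partial a}\,x^{a} = x^{a} \ln x$, the $\ln x$ in the denominator cancels and
$$\frac{dI}{da} = \int_{0}^{1} -2 x^{a} \, dx = -2 \left[\frac{x^{a+1}}{a+1}\right]_0^1 = - \frac{2}{a + 1}.$$

Integrating with respect to $a$ gives $I(a) = - \log{\left(\frac{16 \left(a + 1\right)^{2}}{81} \right)} + C$.

At $a = \frac{5}{4}$ the integrand is identically $0$, so $I(\frac{5}{4}) = 0$. The closed form gives $0$, hence $C = 0$.

Setting $a = \frac{2}{5}$:
$$I = - \log{\left(\frac{784}{2025} \right)}.$$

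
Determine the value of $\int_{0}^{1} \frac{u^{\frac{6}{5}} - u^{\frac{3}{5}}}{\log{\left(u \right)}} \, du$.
$- \log{\left(\frac{8}{11} \right)}$

Replace the exponent $\frac{3}{5}$ by a parameter $a$: let $I(a) = \int_{0}^{1} \frac{u^{\frac{6}{5}} - u^{a}}{\log{\left(u \right)}} \, du$.

Since $\dfrac{\partial}{\partial a}\,u^{a} = u^{a} \ln u$, the $\ln u$ in the denominator cancels and
$$\frac{dI}{da} = \int_{0}^{1} -1 u^{a} \, du = -1 \left[\frac{u^{a+1}}{a+1}\right]_0^1 = - \frac{1}{a + 1}.$$

Integrating with respect to $a$ gives $I(a) = - \log{\left(\frac{5 a}{11} + \frac{5}{11} \right)} + C$.

At $a = \frac{6}{5}$ the integrand is identically $0$, so $I(\frac{6}{5}) = 0$. The closed form gives $0$, hence $C = 0$.

Setting $a = \frac{3}{5}$:
$$I = - \log{\left(\frac{8}{11} \right)}.$$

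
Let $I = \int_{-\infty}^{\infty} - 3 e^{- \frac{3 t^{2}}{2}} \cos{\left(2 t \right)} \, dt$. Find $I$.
$- \frac{\sqrt{6} \sqrt{\pi}}{e^{\frac{2}{3}}}$

Define $I(b) = \int_{-\infty}^{\infty} - 3 e^{- \frac{3 t^{2}}{2}} \cos{\left(b t \right)} \, dt$.

Differentiating under the integral sign,
$$I'(b) = \int_{-\infty}^{\infty} 3 t e^{- \frac{3 t^{2}}{2}} \sin{\left(b t \right)} \, dt.$$

Integrate $\int_{-\infty}^{\infty} t \sin(b t)\, e^{- \frac{3 t^{2}}{2}}\, dt$ by parts with $u = \sin(b t)$ and $dv = t\, e^{- \frac{3 t^{2}}{2}}\, dt$, giving $v = - \frac{e^{- \frac{3 t^{2}}{2}}}{3}$. The boundary term vanishes and
$$\int_{-\infty}^{\infty} t \sin(b t)\, e^{- \frac{3 t^{2}}{2}}\, dt = \frac{b}{3} \int_{-\infty}^{\infty} \cos(b t)\, e^{- \frac{3 t^{2}}{2}}\, dt,$$
so $I'(b) = - \frac{b}{3}\, I(b)$.

This is a separable first-order ODE; solving with the initial condition $I(0) = \int_{-\infty}^{\infty} - 3 e^{- \frac{3 t^{2}}{2}}\,dt = - \sqrt{6} \sqrt{\pi}$ gives
$$I(b) = - \sqrt{6} \sqrt{\pi} e^{- \frac{b^{2}}{6}}.$$

Setting $b = 2$:
$$I = - \frac{\sqrt{6} \sqrt{\pi}}{e^{\frac{2}{3}}}.$$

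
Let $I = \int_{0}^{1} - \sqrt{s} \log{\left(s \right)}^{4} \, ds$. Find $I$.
$- \frac{256}{81}$

Begin with the known integral
$$J(a) = \int_{0}^{1} - s^{a} \, ds = - \frac{1}{a + 1}.$$

Differentiating under the integral sign brings down a factor of $\ln s$:
$$\frac{dJ}{da} = \int_{0}^{1} - s^{a} \log{\left(s \right)} \, ds = \frac{1}{\left(a + 1\right)^{2}}.$$

Repeating $4$ times in total — each differentiation brings down another $\ln s$ — gives
$$\frac{d^{4}J}{da^{4}} = \int_{0}^{1} - s^{a} \log{\left(s \right)}^{4} \, ds = - \frac{24}{\left(a + 1\right)^{5}},$$
and the integrand here is exactly the target integrand, so $I = - \frac{24}{\left(a + 1\right)^{5}}$.

Setting $a = \frac{1}{2}$:
$$I = - \frac{256}{81}.$$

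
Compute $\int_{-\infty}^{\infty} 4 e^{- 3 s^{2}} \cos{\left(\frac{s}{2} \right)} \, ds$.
$\frac{4 \sqrt{3} \sqrt{\pi}}{3 e^{\frac{1}{48}}}$

Treat the cosine frequency as a parameter and define $I(b) = \int_{-\infty}^{\infty} 4 e^{- 3 s^{2}} \cos{\left(b s \right)} \, ds$.

Differentiating under the integral sign,
$$I'(b) = \int_{-\infty}^{\infty} - 4 s e^{- 3 s^{2}} \sin{\left(b s \right)} \, ds.$$

Integrate $\int_{-\infty}^{\infty} s \sin(b s)\, e^{- 3 s^{2}}\, ds$ by parts with $u = \sin(b s)$ and $dv = s\, e^{- 3 s^{2}}\, ds$, giving $v = - \frac{e^{- 3 s^{2}}}{6}$. The boundary term vanishes and
$$\int_{-\infty}^{\infty} s \sin(b s)\, e^{- 3 s^{2}}\, ds = \frac{b}{6} \int_{-\infty}^{\infty} \cos(b s)\, e^{- 3 s^{2}}\, ds,$$
so $I'(b) = - \frac{b}{6}\, I(b)$.

This is a separable first-order ODE; solving with the initial condition $I(0) = \int_{-\infty}^{\infty} 4 e^{- 3 s^{2}}\,ds = \frac{4 \sqrt{3} \sqrt{\pi}}{3}$ gives
$$I(b) = \frac{4 \sqrt{3} \sqrt{\pi} e^{- \frac{b^{2}}{12}}}{3}.$$

Setting $b = \frac{1}{2}$:
$$I = \frac{4 \sqrt{3} \sqrt{\pi}}{3 e^{\frac{1}{48}}}.$$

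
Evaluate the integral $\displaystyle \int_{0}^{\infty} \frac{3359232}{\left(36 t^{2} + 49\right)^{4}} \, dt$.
$\frac{87480 \pi}{823543}$

Start from the standard arctangent integral
$$J(a) = \int_{0}^{\infty} \frac{2}{a^{2} + t^{2}} \, dt = \frac{\pi}{a}.$$

Differentiating under the integral sign with respect to $a$,
$$\frac{dJ}{da} = \int_{0}^{\infty} - \frac{4 a}{\left(a^{2} + t^{2}\right)^{2}} \, dt = - \frac{\pi}{a^{2}},$$
so $\int_{0}^{\infty} \frac{2}{\left(a^{2} + t^{2}\right)^{2}} \, dt = \frac{\pi}{2 a^{3}}$.

Repeating — each differentiation of $1/(t^2+a^2)^j$ produces $-2ja/(t^2+a^2)^{j+1}$ — and dividing through by $-2ja$ at each step yields, after $3$ differentiations in total,
$$\int_{0}^{\infty} \frac{2}{\left(a^{2} + t^{2}\right)^{4}} \, dt = \frac{5 \pi}{16 a^{7}}.$$

Setting $a = \frac{7}{6}$:
$$I = \frac{87480 \pi}{823543}.$$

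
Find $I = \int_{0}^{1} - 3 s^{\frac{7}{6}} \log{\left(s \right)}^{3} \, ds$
$\frac{23328}{28561}$

Begin with the known integral
$$J(a) = \int_{0}^{1} - 3 s^{a} \, ds = - \frac{3}{a + 1}.$$

Differentiating under the integral sign brings down a factor of $\ln s$:
$$\frac{dJ}{da} = \int_{0}^{1} - 3 s^{a} \log{\left(s \right)} \, ds = \frac{3}{\left(a + 1\right)^{2}}.$$

Repeating $3$ times in total — each differentiation brings down another $\ln s$ — gives
$$\frac{d^{3}J}{da^{3}} = \int_{0}^{1} - 3 s^{a} \log{\left(s \right)}^{3} \, ds = \frac{18}{\left(a + 1\right)^{4}},$$
and the integrand here is exactly the target integrand, so $I = \frac{18}{\left(a + 1\right)^{4}}$.

Setting $a = \frac{7}{6}$:
$$I = \frac{23328}{28561}.$$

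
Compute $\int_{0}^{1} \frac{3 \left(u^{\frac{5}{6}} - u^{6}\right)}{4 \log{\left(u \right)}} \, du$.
$\log{\left(\frac{11^{\frac{3}{4}} \sqrt[4]{42}}{42} \right)}$

Introduce a parameter $a$ in the exponent: let $I(a) = \int_{0}^{1} \frac{3 \left(- u^{6} + u^{a}\right)}{4 \log{\left(u \right)}} \, du$.

Since $\dfrac{\partial}{\partial a}\,u^{a} = u^{a} \ln u$, the $\ln u$ in the denominator cancels and
$$\frac{dI}{da} = \int_{0}^{1} \frac{3}{4} u^{a} \, du = \frac{3}{4} \left[\frac{u^{a+1}}{a+1}\right]_0^1 = \frac{3}{4 \left(a + 1\right)}.$$

Integrating with respect to $a$ gives $I(a) = \frac{3 \log{\left(a + 1 \right)}}{4} - \frac{3 \log{\left(7 \right)}}{4} + C$.

At $a = 6$ the integrand is identically $0$, so $I(6) = 0$. The closed form gives $0$, hence $C = 0$.

Setting $a = \frac{5}{6}$:
$$I = \log{\left(\frac{11^{\frac{3}{4}} \sqrt[4]{42}}{42} \right)}.$$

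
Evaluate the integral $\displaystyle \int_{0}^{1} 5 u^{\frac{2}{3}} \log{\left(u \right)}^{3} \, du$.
$- \frac{486}{125}$

Start from the elementary integral
$$J(a) = \int_{0}^{1} 5 u^{a} \, du = \frac{5}{a + 1}.$$

Differentiating under the integral sign brings down a factor of $\ln u$:
$$\frac{dJ}{da} = \int_{0}^{1} 5 u^{a} \log{\left(u \right)} \, du = - \frac{5}{\left(a + 1\right)^{2}}.$$

Repeating $3$ times in total — each differentiation brings down another $\ln u$ — gives
$$\frac{d^{3}J}{da^{3}} = \int_{0}^{1} 5 u^{a} \log{\left(u \right)}^{3} \, du = - \frac{30}{\left(a + 1\right)^{4}},$$
and the integrand here is exactly the target integrand, so $I = - \frac{30}{\left(a + 1\right)^{4}}$.

Setting $a = \frac{2}{3}$:
$$I = - \frac{486}{125}.$$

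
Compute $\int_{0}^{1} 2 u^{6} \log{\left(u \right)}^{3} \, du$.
$- \frac{12}{2401}$

Begin with the known integral
$$J(a) = \int_{0}^{1} 2 u^{a} \, du = \frac{2}{a + 1}.$$

Differentiating under the integral sign brings down a factor of $\ln u$:
$$\frac{dJ}{da} = \int_{0}^{1} 2 u^{a} \log{\left(u \right)} \, du = - \frac{2}{\left(a + 1\right)^{2}}.$$

Repeating $3$ times in total — each differentiation brings down another $\ln u$ — gives
$$\frac{d^{3}J}{da^{3}} = \int_{0}^{1} 2 u^{a} \log{\left(u \right)}^{3} \, du = - \frac{12}{\left(a + 1\right)^{4}},$$
and the integrand here is exactly the target integrand, so $I = - \frac{12}{\left(a + 1\right)^{4}}$.

Setting $a = 6$:
$$I = - \frac{12}{2401}.$$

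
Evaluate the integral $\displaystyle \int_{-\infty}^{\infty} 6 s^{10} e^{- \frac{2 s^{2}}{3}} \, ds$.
$\frac{688905 \sqrt{6} \sqrt{\pi}}{1024}$

Start from the elementary integral
$$J(a) = \int_{-\infty}^{\infty} 6 e^{- a s^{2}} \, ds = \frac{6 \sqrt{\pi}}{\sqrt{a}}.$$

Differentiating under the integral sign brings down a factor of $(-s^2)$:
$$\frac{dJ}{da} = \int_{-\infty}^{\infty} - 6 s^{2} e^{- a s^{2}} \, ds = - \frac{3 \sqrt{\pi}}{a^{\frac{3}{2}}}.$$

Repeating $5$ times in total — each differentiation brings down another $(-s^2)$ — gives
$$\frac{d^{5}J}{da^{5}} = \int_{-\infty}^{\infty} - 6 s^{10} e^{- a s^{2}} \, ds = - \frac{2835 \sqrt{\pi}}{16 a^{\frac{11}{2}}},$$
and the integrand here is $(-1)^{5}$ times the target integrand, so $I = (-1)^{5}\,\frac{d^{5}J}{da^{5}} = \frac{2835 \sqrt{\pi}}{16 a^{\frac{11}{2}}}$.

Setting $a = \frac{2}{3}$:
$$I = \frac{688905 \sqrt{6} \sqrt{\pi}}{1024}.$$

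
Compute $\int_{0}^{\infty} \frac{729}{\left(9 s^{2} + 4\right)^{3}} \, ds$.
$\frac{729 \pi}{512}$

Start from the standard arctangent integral
$$J(a) = \int_{0}^{\infty} \frac{1}{a^{2} + s^{2}} \, ds = \frac{\pi}{2 a}.$$

Differentiating under the integral sign with respect to $a$,
$$\frac{dJ}{da} = \int_{0}^{\infty} - \frac{2 a}{\left(a^{2} + s^{2}\right)^{2}} \, ds = - \frac{\pi}{2 a^{2}},$$
so $\int_{0}^{\infty} \frac{1}{\left(a^{2} + s^{2}\right)^{2}} \, ds = \frac{\pi}{4 a^{3}}$.

Repeating — each differentiation of $1/(s^2+a^2)^j$ produces $-2ja/(s^2+a^2)^{j+1}$ — and dividing through by $-2ja$ at each step yields, after $2$ differentiations in total,
$$\int_{0}^{\infty} \frac{1}{\left(a^{2} + s^{2}\right)^{3}} \, ds = \frac{3 \pi}{16 a^{5}}.$$

Setting $a = \frac{2}{3}$:
$$I = \frac{729 \pi}{512}.$$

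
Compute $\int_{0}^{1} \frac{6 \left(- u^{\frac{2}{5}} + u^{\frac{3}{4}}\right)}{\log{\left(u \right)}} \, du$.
$\log{\left(\frac{15625}{4096} \right)}$

Consider the one-parameter family: let $I(a) = \int_{0}^{1} \frac{6 \left(- u^{\frac{2}{5}} + u^{a}\right)}{\log{\left(u \right)}} \, du$.

Since $\dfrac{\partial}{\partial a}\,u^{a} = u^{a} \ln u$, the $\ln u$ in the denominator cancels and
$$\frac{dI}{da} = \int_{0}^{1} 6 u^{a} \, du = 6 \left[\frac{u^{a+1}}{a+1}\right]_0^1 = \frac{6}{a + 1}.$$

Integrating with respect to $a$ gives $I(a) = \log{\left(\frac{15625 \left(a + 1\right)^{6}}{117649} \right)} + C$.

At $a = \frac{2}{5}$ the integrand is identically $0$, so $I(\frac{2}{5}) = 0$. The closed form gives $0$, hence $C = 0$.

Setting $a = \frac{3}{4}$:
$$I = \log{\left(\frac{15625}{4096} \right)}.$$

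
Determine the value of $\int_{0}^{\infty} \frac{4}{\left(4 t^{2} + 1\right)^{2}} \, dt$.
$\frac{\pi}{2}$

Begin with the known result
$$J(a) = \int_{0}^{\infty} \frac{1}{4 \left(a^{2} + t^{2}\right)} \, dt = \frac{\pi}{8 a}.$$

Differentiating under the integral sign with respect to $a$,
$$\frac{dJ}{da} = \int_{0}^{\infty} - \frac{a}{2 \left(a^{2} + t^{2}\right)^{2}} \, dt = - \frac{\pi}{8 a^{2}},$$
so $\int_{0}^{\infty} \frac{1}{4 \left(a^{2} + t^{2}\right)^{2}} \, dt = \frac{\pi}{16 a^{3}}$.

Setting $a = \frac{1}{2}$:
$$I = \frac{\pi}{2}.$$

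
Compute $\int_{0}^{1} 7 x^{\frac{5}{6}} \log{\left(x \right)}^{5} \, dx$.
$- \frac{39191040}{1771561}$

Consider the simpler parametrised integral
$$J(a) = \int_{0}^{1} 7 x^{a} \, dx = \frac{7}{a + 1}.$$

Differentiating under the integral sign brings down a factor of $\ln x$:
$$\frac{dJ}{da} = \int_{0}^{1} 7 x^{a} \log{\left(x \right)} \, dx = - \frac{7}{\left(a + 1\right)^{2}}.$$

Repeating $5$ times in total — each differentiation brings down another $\ln x$ — gives
$$\frac{d^{5}J}{da^{5}} = \int_{0}^{1} 7 x^{a} \log{\left(x \right)}^{5} \, dx = - \frac{840}{\left(a + 1\right)^{6}},$$
and the integrand here is exactly the target integrand, so $I = - \frac{840}{\left(a + 1\right)^{6}}$.

Setting $a = \frac{5}{6}$:
$$I = - \frac{39191040}{1771561}.$$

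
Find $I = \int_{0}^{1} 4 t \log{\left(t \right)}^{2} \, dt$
$1$

Begin with the known integral
$$J(a) = \int_{0}^{1} 4 t^{a} \, dt = \frac{4}{a + 1}.$$

Differentiating under the integral sign brings down a factor of $\ln t$:
$$\frac{dJ}{da} = \int_{0}^{1} 4 t^{a} \log{\left(t \right)} \, dt = - \frac{4}{\left(a + 1\right)^{2}}.$$

Repeating twice in total — each differentiation brings down another $\ln t$ — gives
$$\frac{d^{2}J}{da^{2}} = \int_{0}^{1} 4 t^{a} \log{\left(t \right)}^{2} \, dt = \frac{8}{\left(a + 1\right)^{3}},$$
and the integrand here is exactly the target integrand, so $I = \frac{8}{\left(a + 1\right)^{3}}$.

Setting $a = 1$:
$$I = 1.$$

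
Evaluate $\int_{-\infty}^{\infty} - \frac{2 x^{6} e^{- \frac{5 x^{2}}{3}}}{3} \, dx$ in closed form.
$- \frac{27 \sqrt{15} \sqrt{\pi}}{500}$

Begin with the known integral
$$J(a) = \int_{-\infty}^{\infty} - \frac{2 e^{- a x^{2}}}{3} \, dx = - \frac{2 \sqrt{\pi}}{3 \sqrt{a}}.$$

Differentiating under the integral sign brings down a factor of $(-x^2)$:
$$\frac{dJ}{da} = \int_{-\infty}^{\infty} \frac{2 x^{2} e^{- a x^{2}}}{3} \, dx = \frac{\sqrt{\pi}}{3 a^{\frac{3}{2}}}.$$

Repeating $3$ times in total — each differentiation brings down another $(-x^2)$ — gives
$$\frac{d^{3}J}{da^{3}} = \int_{-\infty}^{\infty} \frac{2 x^{6} e^{- a x^{2}}}{3} \, dx = \frac{5 \sqrt{\pi}}{4 a^{\frac{7}{2}}},$$
and the integrand here is $(-1)^{3}$ times the target integrand, so $I = (-1)^{3}\,\frac{d^{3}J}{da^{3}} = - \frac{5 \sqrt{\pi}}{4 a^{\frac{7}{2}}}$.

Setting $a = \frac{5}{3}$:
$$I = - \frac{27 \sqrt{15} \sqrt{\pi}}{500}.$$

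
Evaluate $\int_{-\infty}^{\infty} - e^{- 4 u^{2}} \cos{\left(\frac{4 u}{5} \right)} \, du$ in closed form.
$- \frac{\sqrt{\pi}}{2 e^{\frac{1}{25}}}$

Let $b$ denote the cosine frequency and define $I(b) = \int_{-\infty}^{\infty} - e^{- 4 u^{2}} \cos{\left(b u \right)} \, du$.

Differentiating under the integral sign,
$$I'(b) = \int_{-\infty}^{\infty} u e^{- 4 u^{2}} \sin{\left(b u \right)} \, du.$$

Integrate $\int_{-\infty}^{\infty} u \sin(b u)\, e^{- 4 u^{2}}\, du$ by parts with $w = \sin(b u)$ and $dv = u\, e^{- 4 u^{2}}\, du$, giving $v = - \frac{e^{- 4 u^{2}}}{8}$. The boundary term vanishes and
$$\int_{-\infty}^{\infty} u \sin(b u)\, e^{- 4 u^{2}}\, du = \frac{b}{8} \int_{-\infty}^{\infty} \cos(b u)\, e^{- 4 u^{2}}\, du,$$
so $I'(b) = - \frac{b}{8}\, I(b)$.

This is a separable first-order ODE; solving with the initial condition $I(0) = \int_{-\infty}^{\infty} - e^{- 4 u^{2}}\,du = - \frac{\sqrt{\pi}}{2}$ gives
$$I(b) = - \frac{\sqrt{\pi} e^{- \frac{b^{2}}{16}}}{2}.$$

Setting $b = \frac{4}{5}$:
$$I = - \frac{\sqrt{\pi}}{2 e^{\frac{1}{25}}}.$$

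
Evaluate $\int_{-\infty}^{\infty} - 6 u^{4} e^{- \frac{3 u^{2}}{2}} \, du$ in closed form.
$- \frac{2 \sqrt{6} \sqrt{\pi}}{3}$

Start from the elementary integral
$$J(a) = \int_{-\infty}^{\infty} - 6 e^{- a u^{2}} \, du = - \frac{6 \sqrt{\pi}}{\sqrt{a}}.$$

Differentiating under the integral sign brings down a factor of $(-u^2)$:
$$\frac{dJ}{da} = \int_{-\infty}^{\infty} 6 u^{2} e^{- a u^{2}} \, du = \frac{3 \sqrt{\pi}}{a^{\frac{3}{2}}}.$$

Repeating twice in total — each differentiation brings down another $(-u^2)$ — gives
$$\frac{d^{2}J}{da^{2}} = \int_{-\infty}^{\infty} - 6 u^{4} e^{- a u^{2}} \, du = - \frac{9 \sqrt{\pi}}{2 a^{\frac{5}{2}}},$$
and the integrand here is exactly the target integrand, so $I = - \frac{9 \sqrt{\pi}}{2 a^{\frac{5}{2}}}$.

Setting $a = \frac{3}{2}$:
$$I = - \frac{2 \sqrt{6} \sqrt{\pi}}{3}.$$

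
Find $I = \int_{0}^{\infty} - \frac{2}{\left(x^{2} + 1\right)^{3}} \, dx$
$- \frac{3 \pi}{8}$

Recall the elementary integral
$$J(a) = \int_{0}^{\infty} - \frac{2}{a^{2} + x^{2}} \, dx = - \frac{\pi}{a}.$$

Differentiating under the integral sign with respect to $a$,
$$\frac{dJ}{da} = \int_{0}^{\infty} \frac{4 a}{\left(a^{2} + x^{2}\right)^{2}} \, dx = \frac{\pi}{a^{2}},$$
so $\int_{0}^{\infty} - \frac{2}{\left(a^{2} + x^{2}\right)^{2}} \, dx = - \frac{\pi}{2 a^{3}}$.

Repeating — each differentiation of $1/(x^2+a^2)^j$ produces $-2ja/(x^2+a^2)^{j+1}$ — and dividing through by $-2ja$ at each step yields, after $2$ differentiations in total,
$$\int_{0}^{\infty} - \frac{2}{\left(a^{2} + x^{2}\right)^{3}} \, dx = - \frac{3 \pi}{8 a^{5}}.$$

Setting $a = 1$:
$$I = - \frac{3 \pi}{8}.$$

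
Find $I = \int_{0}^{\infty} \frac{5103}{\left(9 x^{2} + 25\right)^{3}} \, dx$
$\frac{5103 \pi}{50000}$

Begin with the known result
$$J(a) = \int_{0}^{\infty} \frac{7}{a^{2} + x^{2}} \, dx = \frac{7 \pi}{2 a}.$$

Differentiating under the integral sign with respect to $a$,
$$\frac{dJ}{da} = \int_{0}^{\infty} - \frac{14 a}{\left(a^{2} + x^{2}\right)^{2}} \, dx = - \frac{7 \pi}{2 a^{2}},$$
so $\int_{0}^{\infty} \frac{7}{\left(a^{2} + x^{2}\right)^{2}} \, dx = \frac{7 \pi}{4 a^{3}}$.

Repeating — each differentiation of $1/(x^2+a^2)^j$ produces $-2ja/(x^2+a^2)^{j+1}$ — and dividing through by $-2ja$ at each step yields, after $2$ differentiations in total,
$$\int_{0}^{\infty} \frac{7}{\left(a^{2} + x^{2}\right)^{3}} \, dx = \frac{21 \pi}{16 a^{5}}.$$

Setting $a = \frac{5}{3}$:
$$I = \frac{5103 \pi}{50000}.$$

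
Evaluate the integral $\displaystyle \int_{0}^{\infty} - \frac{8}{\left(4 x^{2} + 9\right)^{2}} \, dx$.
$- \frac{\pi}{27}$

Start from the standard arctangent integral
$$J(a) = \int_{0}^{\infty} - \frac{1}{2 \left(a^{2} + x^{2}\right)} \, dx = - \frac{\pi}{4 a}.$$

Differentiating under the integral sign with respect to $a$,
$$\frac{dJ}{da} = \int_{0}^{\infty} \frac{a}{\left(a^{2} + x^{2}\right)^{2}} \, dx = \frac{\pi}{4 a^{2}},$$
so $\int_{0}^{\infty} - \frac{1}{2 \left(a^{2} + x^{2}\right)^{2}} \, dx = - \frac{\pi}{8 a^{3}}$.

Setting $a = \frac{3}{2}$:
$$I = - \frac{\pi}{27}.$$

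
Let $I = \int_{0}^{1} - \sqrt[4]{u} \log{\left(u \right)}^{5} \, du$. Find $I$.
$\frac{98304}{3125}$

Start from the elementary integral
$$J(a) = \int_{0}^{1} - u^{a} \, du = - \frac{1}{a + 1}.$$

Differentiating under the integral sign brings down a factor of $\ln u$:
$$\frac{dJ}{da} = \int_{0}^{1} - u^{a} \log{\left(u \right)} \, du = \frac{1}{\left(a + 1\right)^{2}}.$$

Repeating $5$ times in total — each differentiation brings down another $\ln u$ — gives
$$\frac{d^{5}J}{da^{5}} = \int_{0}^{1} - u^{a} \log{\left(u \right)}^{5} \, du = \frac{120}{\left(a + 1\right)^{6}},$$
and the integrand here is exactly the target integrand, so $I = \frac{120}{\left(a + 1\right)^{6}}$.

Setting $a = \frac{1}{4}$:
$$I = \frac{98304}{3125}.$$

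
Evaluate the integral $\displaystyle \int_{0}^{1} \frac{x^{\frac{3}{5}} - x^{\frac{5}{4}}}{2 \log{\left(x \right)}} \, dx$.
$\log{\left(\frac{4 \sqrt{10}}{15} \right)}$

Introduce a parameter $a$ in the exponent: let $I(a) = \int_{0}^{1} \frac{- x^{\frac{5}{4}} + x^{a}}{2 \log{\left(x \right)}} \, dx$.

Since $\dfrac{\partial}{\partial a}\,x^{a} = x^{a} \ln x$, the $\ln x$ in the denominator cancels and
$$\frac{dI}{da} = \int_{0}^{1} \frac{1}{2} x^{a} \, dx = \frac{1}{2} \left[\frac{x^{a+1}}{a+1}\right]_0^1 = \frac{1}{2 \left(a + 1\right)}.$$

Integrating with respect to $a$ gives $I(a) = \log{\left(\frac{2 \sqrt{a + 1}}{3} \right)} + C$.

At $a = \frac{5}{4}$ the integrand is identically $0$, so $I(\frac{5}{4}) = 0$. The closed form gives $0$, hence $C = 0$.

Setting $a = \frac{3}{5}$:
$$I = \log{\left(\frac{4 \sqrt{10}}{15} \right)}.$$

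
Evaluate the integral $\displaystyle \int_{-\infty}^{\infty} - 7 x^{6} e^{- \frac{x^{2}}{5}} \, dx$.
$- \frac{13125 \sqrt{5} \sqrt{\pi}}{8}$

Begin with the known integral
$$J(a) = \int_{-\infty}^{\infty} - 7 e^{- a x^{2}} \, dx = - \frac{7 \sqrt{\pi}}{\sqrt{a}}.$$

Differentiating under the integral sign brings down a factor of $(-x^2)$:
$$\frac{dJ}{da} = \int_{-\infty}^{\infty} 7 x^{2} e^{- a x^{2}} \, dx = \frac{7 \sqrt{\pi}}{2 a^{\frac{3}{2}}}.$$

Repeating $3$ times in total — each differentiation brings down another $(-x^2)$ — gives
$$\frac{d^{3}J}{da^{3}} = \int_{-\infty}^{\infty} 7 x^{6} e^{- a x^{2}} \, dx = \frac{105 \sqrt{\pi}}{8 a^{\frac{7}{2}}},$$
and the integrand here is $(-1)^{3}$ times the target integrand, so $I = (-1)^{3}\,\frac{d^{3}J}{da^{3}} = - \frac{105 \sqrt{\pi}}{8 a^{\frac{7}{2}}}$.

Setting $a = \frac{1}{5}$:
$$I = - \frac{13125 \sqrt{5} \sqrt{\pi}}{8}.$$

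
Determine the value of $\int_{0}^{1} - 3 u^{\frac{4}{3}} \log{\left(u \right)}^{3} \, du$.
$\frac{1458}{2401}$

Begin with the known integral
$$J(a) = \int_{0}^{1} - 3 u^{a} \, du = - \frac{3}{a + 1}.$$

Differentiating under the integral sign brings down a factor of $\ln u$:
$$\frac{dJ}{da} = \int_{0}^{1} - 3 u^{a} \log{\left(u \right)} \, du = \frac{3}{\left(a + 1\right)^{2}}.$$

Repeating $3$ times in total — each differentiation brings down another $\ln u$ — gives
$$\frac{d^{3}J}{da^{3}} = \int_{0}^{1} - 3 u^{a} \log{\left(u \right)}^{3} \, du = \frac{18}{\left(a + 1\right)^{4}},$$
and the integrand here is exactly the target integrand, so $I = \frac{18}{\left(a + 1\right)^{4}}$.

Setting $a = \frac{4}{3}$:
$$I = \frac{1458}{2401}.$$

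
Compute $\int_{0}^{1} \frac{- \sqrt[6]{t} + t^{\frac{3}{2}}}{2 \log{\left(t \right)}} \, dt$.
$- \log{\left(7 \right)} + \frac{\log{\left(105 \right)}}{2}$

Consider the one-parameter family: let $I(a) = \int_{0}^{1} \frac{- \sqrt[6]{t} + t^{a}}{2 \log{\left(t \right)}} \, dt$.

Since $\dfrac{\partial}{\partial a}\,t^{a} = t^{a} \ln t$, the $\ln t$ in the denominator cancels and
$$\frac{dI}{da} = \int_{0}^{1} \frac{1}{2} t^{a} \, dt = \frac{1}{2} \left[\frac{t^{a+1}}{a+1}\right]_0^1 = \frac{1}{2 \left(a + 1\right)}.$$

Integrating with respect to $a$ gives $I(a) = \log{\left(\frac{\sqrt{42} \sqrt{a + 1}}{7} \right)} + C$.

At $a = \frac{1}{6}$ the integrand is identically $0$, so $I(\frac{1}{6}) = 0$. The closed form gives $0$, hence $C = 0$.

Setting $a = \frac{3}{2}$:
$$I = - \log{\left(7 \right)} + \frac{\log{\left(105 \right)}}{2}.$$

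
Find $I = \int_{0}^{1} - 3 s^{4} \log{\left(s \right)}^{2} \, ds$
$- \frac{6}{125}$

Start from the elementary integral
$$J(a) = \int_{0}^{1} - 3 s^{a} \, ds = - \frac{3}{a + 1}.$$

Differentiating under the integral sign brings down a factor of $\ln s$:
$$\frac{dJ}{da} = \int_{0}^{1} - 3 s^{a} \log{\left(s \right)} \, ds = \frac{3}{\left(a + 1\right)^{2}}.$$

Repeating twice in total — each differentiation brings down another $\ln s$ — gives
$$\frac{d^{2}J}{da^{2}} = \int_{0}^{1} - 3 s^{a} \log{\left(s \right)}^{2} \, ds = - \frac{6}{\left(a + 1\right)^{3}},$$
and the integrand here is exactly the target integrand, so $I = - \frac{6}{\left(a + 1\right)^{3}}$.

Setting $a = 4$:
$$I = - \frac{6}{125}.$$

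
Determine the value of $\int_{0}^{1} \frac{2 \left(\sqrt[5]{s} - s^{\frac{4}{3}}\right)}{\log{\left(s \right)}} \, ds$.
$- \log{\left(\frac{1225}{324} \right)}$

Consider the one-parameter family: let $I(a) = \int_{0}^{1} \frac{2 \left(\sqrt[5]{s} - s^{a}\right)}{\log{\left(s \right)}} \, ds$.

Since $\dfrac{\partial}{\partial a}\,s^{a} = s^{a} \ln s$, the $\ln s$ in the denominator cancels and
$$\frac{dI}{da} = \int_{0}^{1} -2 s^{a} \, ds = -2 \left[\frac{s^{a+1}}{a+1}\right]_0^1 = - \frac{2}{a + 1}.$$

Integrating with respect to $a$ gives $I(a) = - \log{\left(\frac{25 \left(a + 1\right)^{2}}{36} \right)} + C$.

At $a = \frac{1}{5}$ the integrand is identically $0$, so $I(\frac{1}{5}) = 0$. The closed form gives $0$, hence $C = 0$.

Setting $a = \frac{4}{3}$:
$$I = - \log{\left(\frac{1225}{324} \right)}.$$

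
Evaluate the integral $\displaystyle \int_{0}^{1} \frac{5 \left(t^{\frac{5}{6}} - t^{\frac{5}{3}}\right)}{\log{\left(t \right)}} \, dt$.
$- \log{\left(\frac{1048576}{161051} \right)}$

Introduce a parameter $a$ in the exponent: let $I(a) = \int_{0}^{1} \frac{5 \left(t^{\frac{5}{6}} - t^{a}\right)}{\log{\left(t \right)}} \, dt$.

Since $\dfrac{\partial}{\partial a}\,t^{a} = t^{a} \ln t$, the $\ln t$ in the denominator cancels and
$$\frac{dI}{da} = \int_{0}^{1} -5 t^{a} \, dt = -5 \left[\frac{t^{a+1}}{a+1}\right]_0^1 = - \frac{5}{a + 1}.$$

Integrating with respect to $a$ gives $I(a) = - \log{\left(\frac{7776 \left(a + 1\right)^{5}}{161051} \right)} + C$.

At $a = \frac{5}{6}$ the integrand is identically $0$, so $I(\frac{5}{6}) = 0$. The closed form gives $0$, hence $C = 0$.

Setting $a = \frac{5}{3}$:
$$I = - \log{\left(\frac{1048576}{161051} \right)}.$$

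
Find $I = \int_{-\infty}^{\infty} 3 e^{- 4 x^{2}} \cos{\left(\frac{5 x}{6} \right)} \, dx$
$\frac{3 \sqrt{\pi}}{2 e^{\frac{25}{576}}}$

Treat the cosine frequency as a parameter and define $I(b) = \int_{-\infty}^{\infty} 3 e^{- 4 x^{2}} \cos{\left(b x \right)} \, dx$.

Differentiating under the integral sign,
$$I'(b) = \int_{-\infty}^{\infty} - 3 x e^{- 4 x^{2}} \sin{\left(b x \right)} \, dx.$$

Integrate $\int_{-\infty}^{\infty} x \sin(b x)\, e^{- 4 x^{2}}\, dx$ by parts with $u = \sin(b x)$ and $dv = x\, e^{- 4 x^{2}}\, dx$, giving $v = - \frac{e^{- 4 x^{2}}}{8}$. The boundary term vanishes and
$$\int_{-\infty}^{\infty} x \sin(b x)\, e^{- 4 x^{2}}\, dx = \frac{b}{8} \int_{-\infty}^{\infty} \cos(b x)\, e^{- 4 x^{2}}\, dx,$$
so $I'(b) = - \frac{b}{8}\, I(b)$.

This is a separable first-order ODE; solving with the initial condition $I(0) = \int_{-\infty}^{\infty} 3 e^{- 4 x^{2}}\,dx = \frac{3 \sqrt{\pi}}{2}$ gives
$$I(b) = \frac{3 \sqrt{\pi} e^{- \frac{b^{2}}{16}}}{2}.$$

Setting $b = \frac{5}{6}$:
$$I = \frac{3 \sqrt{\pi}}{2 e^{\frac{25}{576}}}.$$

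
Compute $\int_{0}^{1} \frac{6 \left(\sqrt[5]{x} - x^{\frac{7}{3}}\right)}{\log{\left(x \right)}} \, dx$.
$\log{\left(\frac{531441}{244140625} \right)}$

Replace the exponent $\frac{1}{5}$ by a parameter $a$: let $I(a) = \int_{0}^{1} \frac{6 \left(- x^{\frac{7}{3}} + x^{a}\right)}{\log{\left(x \right)}} \, dx$.

Since $\dfrac{\partial}{\partial a}\,x^{a} = x^{a} \ln x$, the $\ln x$ in the denominator cancels and
$$\frac{dI}{da} = \int_{0}^{1} 6 x^{a} \, dx = 6 \left[\frac{x^{a+1}}{a+1}\right]_0^1 = \frac{6}{a + 1}.$$

Integrating with respect to $a$ gives $I(a) = \log{\left(\frac{729 \left(a + 1\right)^{6}}{1000000} \right)} + C$.

At $a = \frac{7}{3}$ the integrand is identically $0$, so $I(\frac{7}{3}) = 0$. The closed form gives $0$, hence $C = 0$.

Setting $a = \frac{1}{5}$:
$$I = \log{\left(\frac{531441}{244140625} \right)}.$$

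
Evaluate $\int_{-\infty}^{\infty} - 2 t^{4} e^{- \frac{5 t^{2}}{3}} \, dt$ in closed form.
$- \frac{27 \sqrt{15} \sqrt{\pi}}{250}$

Consider the simpler parametrised integral
$$J(a) = \int_{-\infty}^{\infty} - 2 e^{- a t^{2}} \, dt = - \frac{2 \sqrt{\pi}}{\sqrt{a}}.$$

Differentiating under the integral sign brings down a factor of $(-t^2)$:
$$\frac{dJ}{da} = \int_{-\infty}^{\infty} 2 t^{2} e^{- a t^{2}} \, dt = \frac{\sqrt{\pi}}{a^{\frac{3}{2}}}.$$

Repeating twice in total — each differentiation brings down another $(-t^2)$ — gives
$$\frac{d^{2}J}{da^{2}} = \int_{-\infty}^{\infty} - 2 t^{4} e^{- a t^{2}} \, dt = - \frac{3 \sqrt{\pi}}{2 a^{\frac{5}{2}}},$$
and the integrand here is exactly the target integrand, so $I = - \frac{3 \sqrt{\pi}}{2 a^{\frac{5}{2}}}$.

Setting $a = \frac{5}{3}$:
$$I = - \frac{27 \sqrt{15} \sqrt{\pi}}{250}.$$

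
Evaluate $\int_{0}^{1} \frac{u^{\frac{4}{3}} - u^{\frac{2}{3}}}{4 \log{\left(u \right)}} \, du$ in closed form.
$- \frac{\log{\left(5 \right)}}{4} + \frac{\log{\left(7 \right)}}{4}$

Replace the exponent $\frac{2}{3}$ by a parameter $a$: let $I(a) = \int_{0}^{1} \frac{u^{\frac{4}{3}} - u^{a}}{4 \log{\left(u \right)}} \, du$.

Since $\dfrac{\partial}{\partial a}\,u^{a} = u^{a} \ln u$, the $\ln u$ in the denominator cancels and
$$\frac{dI}{da} = \int_{0}^{1} - \frac{1}{4} u^{a} \, du = - \frac{1}{4} \left[\frac{u^{a+1}}{a+1}\right]_0^1 = - \frac{1}{4 a + 4}.$$

Integrating with respect to $a$ gives $I(a) = - \frac{\log{\left(a + 1 \right)}}{4} - \frac{\log{\left(3 \right)}}{4} + \frac{\log{\left(7 \right)}}{4} + C$.

At $a = \frac{4}{3}$ the integrand is identically $0$, so $I(\frac{4}{3}) = 0$. The closed form gives $0$, hence $C = 0$.

Setting $a = \frac{2}{3}$:
$$I = - \frac{\log{\left(5 \right)}}{4} + \frac{\log{\left(7 \right)}}{4}.$$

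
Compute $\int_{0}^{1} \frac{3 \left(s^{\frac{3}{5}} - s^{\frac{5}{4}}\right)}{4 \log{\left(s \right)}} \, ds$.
$- \frac{3 \log{\left(3 \right)}}{2} - \frac{3 \log{\left(5 \right)}}{4} + \frac{15 \log{\left(2 \right)}}{4}$

Replace the exponent $\frac{5}{4}$ by a parameter $a$: let $I(a) = \int_{0}^{1} \frac{3 \left(s^{\frac{3}{5}} - s^{a}\right)}{4 \log{\left(s \right)}} \, ds$.

Since $\dfrac{\partial}{\partial a}\,s^{a} = s^{a} \ln s$, the $\ln s$ in the denominator cancels and
$$\frac{dI}{da} = \int_{0}^{1} - \frac{3}{4} s^{a} \, ds = - \frac{3}{4} \left[\frac{s^{a+1}}{a+1}\right]_0^1 = - \frac{3}{4 a + 4}.$$

Integrating with respect to $a$ gives $I(a) = - \log{\left(\frac{10^{\frac{3}{4}} \left(a + 1\right)^{\frac{3}{4}}}{8} \right)} + C$.

At $a = \frac{3}{5}$ the integrand is identically $0$, so $I(\frac{3}{5}) = 0$. The closed form gives $0$, hence $C = 0$.

Setting $a = \frac{5}{4}$:
$$I = - \frac{3 \log{\left(3 \right)}}{2} - \frac{3 \log{\left(5 \right)}}{4} + \frac{15 \log{\left(2 \right)}}{4}.$$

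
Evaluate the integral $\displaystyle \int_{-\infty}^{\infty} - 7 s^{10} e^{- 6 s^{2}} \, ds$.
$- \frac{245 \sqrt{6} \sqrt{\pi}}{55296}$

Start from the elementary integral
$$J(a) = \int_{-\infty}^{\infty} - 7 e^{- a s^{2}} \, ds = - \frac{7 \sqrt{\pi}}{\sqrt{a}}.$$

Differentiating under the integral sign brings down a factor of $(-s^2)$:
$$\frac{dJ}{da} = \int_{-\infty}^{\infty} 7 s^{2} e^{- a s^{2}} \, ds = \frac{7 \sqrt{\pi}}{2 a^{\frac{3}{2}}}.$$

Repeating $5$ times in total — each differentiation brings down another $(-s^2)$ — gives
$$\frac{d^{5}J}{da^{5}} = \int_{-\infty}^{\infty} 7 s^{10} e^{- a s^{2}} \, ds = \frac{6615 \sqrt{\pi}}{32 a^{\frac{11}{2}}},$$
and the integrand here is $(-1)^{5}$ times the target integrand, so $I = (-1)^{5}\,\frac{d^{5}J}{da^{5}} = - \frac{6615 \sqrt{\pi}}{32 a^{\frac{11}{2}}}$.

Setting $a = 6$:
$$I = - \frac{245 \sqrt{6} \sqrt{\pi}}{55296}.$$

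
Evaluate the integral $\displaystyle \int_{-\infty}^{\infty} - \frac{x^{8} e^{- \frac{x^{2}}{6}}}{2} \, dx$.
$- \frac{8505 \sqrt{6} \sqrt{\pi}}{2}$

Consider the simpler parametrised integral
$$J(a) = \int_{-\infty}^{\infty} - \frac{e^{- a x^{2}}}{2} \, dx = - \frac{\sqrt{\pi}}{2 \sqrt{a}}.$$

Differentiating under the integral sign brings down a factor of $(-x^2)$:
$$\frac{dJ}{da} = \int_{-\infty}^{\infty} \frac{x^{2} e^{- a x^{2}}}{2} \, dx = \frac{\sqrt{\pi}}{4 a^{\frac{3}{2}}}.$$

Repeating $4$ times in total — each differentiation brings down another $(-x^2)$ — gives
$$\frac{d^{4}J}{da^{4}} = \int_{-\infty}^{\infty} - \frac{x^{8} e^{- a x^{2}}}{2} \, dx = - \frac{105 \sqrt{\pi}}{32 a^{\frac{9}{2}}},$$
and the integrand here is exactly the target integrand, so $I = - \frac{105 \sqrt{\pi}}{32 a^{\frac{9}{2}}}$.

Setting $a = \frac{1}{6}$:
$$I = - \frac{8505 \sqrt{6} \sqrt{\pi}}{2}.$$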